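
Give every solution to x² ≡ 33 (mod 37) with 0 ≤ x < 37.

37 ≡ 1 (mod 4), so we find a root by search.
Trying successive values, 12² = 144 ≡ 33 (mod 37). The other root is 37 − 12 = 25.

12, 25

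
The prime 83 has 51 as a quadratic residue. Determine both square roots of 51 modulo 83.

36, 47

Since 83 ≡ 3 (mod 4), a square root of 51 is 51^((83+1)/4) = 51^21 mod 83.
Repeated squaring: 51^2≡28, 51^4≡37, 51^8≡41, 51^16≡21 (mod 83).
51^21 = 51^(16+4+1) ≡ 36 (mod 83).
Check: 36² = 1296 ≡ 51 (mod 83). The two roots are 36 and 47.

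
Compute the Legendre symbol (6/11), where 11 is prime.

Pull out 2: since 11 ≡ 3 (mod 8), (2/11) = -1.
Reciprocity: 3 ≡ 3 and 11 ≡ 3 (mod 4), so (3/11) = −(11/3).
Reduce top mod 3: now compute (2/3).
Pull out 2: since 3 ≡ 3 (mod 8), (2/3) = -1.
Reached (1/3) = 1. Collecting the sign flips along the way, the symbol is -1.

-1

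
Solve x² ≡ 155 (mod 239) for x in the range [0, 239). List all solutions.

Since 239 ≡ 3 (mod 4), a square root of 155 is 155^((239+1)/4) = 155^60 mod 239.
Repeated squaring: 155^2≡125, 155^4≡90, 155^8≡213, 155^16≡198, 155^32≡8 (mod 239).
155^60 = 155^(32+16+8+4) ≡ 91 (mod 239).
Check: 91² = 8281 ≡ 155 (mod 239). The two roots are 91 and 148.

91, 148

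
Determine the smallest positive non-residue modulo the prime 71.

7

(2/71) = +1, so 2 is a residue.
(3/71) = +1, so 3 is a residue.
(4/71) = +1, so 4 is a residue.
(5/71) = +1, so 5 is a residue.
(6/71) = +1, so 6 is a residue.
(7/71) = −1, so 7 is the smallest positive non-residue mod 71.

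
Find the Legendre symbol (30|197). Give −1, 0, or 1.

-1

Pull out 2: since 197 ≡ 5 (mod 8), (2/197) = -1.
Reciprocity: 15 ≡ 3 and 197 ≡ 1 (mod 4), so (15/197) = +(197/15).
Reduce top mod 15: now compute (2/15).
Pull out 2: since 15 ≡ 7 (mod 8), (2/15) = +1.
Reached (1/15) = 1. Collecting the sign flips along the way, the symbol is -1.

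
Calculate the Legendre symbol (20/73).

-1

Pull out 2^2: since 73 ≡ 1 (mod 8), (2/73) = +1, so (2/73)^2 = +1.
Reciprocity: 5 ≡ 1 and 73 ≡ 1 (mod 4), so (5/73) = +(73/5).
Reduce top mod 5: now compute (3/5).
Reciprocity: 3 ≡ 3 and 5 ≡ 1 (mod 4), so (3/5) = +(5/3).
Reduce top mod 3: now compute (2/3).
Pull out 2: since 3 ≡ 3 (mod 8), (2/3) = -1.
Reached (1/3) = 1. Collecting the sign flips along the way, the symbol is -1.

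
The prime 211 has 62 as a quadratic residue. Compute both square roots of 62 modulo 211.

22, 189

Since 211 ≡ 3 (mod 4), a square root of 62 is 62^((211+1)/4) = 62^53 mod 211.
Repeated squaring: 62^2≡46, 62^4≡6, 62^8≡36, 62^16≡30, 62^32≡56 (mod 211).
62^53 = 62^(32+16+4+1) ≡ 189 (mod 211).
Check: 189² = 35721 ≡ 62 (mod 211). The two roots are 22 and 189.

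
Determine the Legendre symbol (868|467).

Euler's criterion: (868/467) ≡ 401^233 (mod 467).
401^2 ≡ 153 (mod 467)
401^4 ≡ 59 (mod 467)
401^8 ≡ 212 (mod 467)
401^16 ≡ 112 (mod 467)
401^32 ≡ 402 (mod 467)
401^64 ≡ 22 (mod 467)
401^128 ≡ 17 (mod 467)
401^233 = 401^(128+64+32+8+1) ≡ 466 (mod 467).
Result is 466 ≡ −1, so (868/467) = −1.

-1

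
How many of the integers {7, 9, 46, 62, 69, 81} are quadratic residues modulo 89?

3

(7/89) = -1 → non-residue.
(9/89) = +1 → QR.
(46/89) = -1 → non-residue.
(62/89) = -1 → non-residue.
(69/89) = +1 → QR.
(81/89) = +1 → QR.
Total quadratic residues among the 6: 3.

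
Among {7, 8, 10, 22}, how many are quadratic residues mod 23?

(7/23) = -1 → non-residue.
(8/23) = +1 → QR.
(10/23) = -1 → non-residue.
(22/23) = -1 → non-residue.
Total quadratic residues among the 4: 1.

1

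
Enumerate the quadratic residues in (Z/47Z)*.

Square k = 1,…,23 (k and 47−k give the same square):
1²=1, 2²=4, 3²=9, 4²=16, 5²=25, 6²=36, 7²≡2, 8²≡17, 9²≡34, 10²≡6, 11²≡27, 12²≡3, 13²≡28, 14²≡8, 15²≡37, 16²≡21, 17²≡7, 18²≡42, 19²≡32, 20²≡24, 21²≡18, 22²≡14, 23²≡12 (mod 47).
So the quadratic residues mod 47 are {1, 2, 3, 4, 6, 7, 8, 9, 12, 14, 16, 17, 18, 21, 24, 25, 27, 28, 32, 34, 36, 37, 42}.

1, 2, 3, 4, 6, 7, 8, 9, 12, 14, 16, 17, 18, 21, 24, 25, 27, 28, 32, 34, 36, 37, 42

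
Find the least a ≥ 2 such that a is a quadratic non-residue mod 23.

(2/23) = +1, so 2 is a residue.
(3/23) = +1, so 3 is a residue.
(4/23) = +1, so 4 is a residue.
(5/23) = −1, so 5 is the smallest positive non-residue mod 23.

5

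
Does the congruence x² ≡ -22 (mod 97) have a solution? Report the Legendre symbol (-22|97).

Euler's criterion: (-22/97) ≡ 75^48 (mod 97).
75^2 ≡ 96 (mod 97)
75^4 ≡ 1 (mod 97)
75^8 ≡ 1 (mod 97)
75^16 ≡ 1 (mod 97)
75^32 ≡ 1 (mod 97)
75^48 = 75^(32+16) ≡ 1 (mod 97).
Result is 1, so (-22/97) = 1.

1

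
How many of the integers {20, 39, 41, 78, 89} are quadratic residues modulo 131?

(20/131) = +1 → QR.
(39/131) = +1 → QR.
(41/131) = +1 → QR.
(78/131) = -1 → non-residue.
(89/131) = +1 → QR.
Total quadratic residues among the 5: 4.

4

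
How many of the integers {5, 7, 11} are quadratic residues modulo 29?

(5/29) = +1 → QR.
(7/29) = +1 → QR.
(11/29) = -1 → non-residue.
Total quadratic residues among the 3: 2.

2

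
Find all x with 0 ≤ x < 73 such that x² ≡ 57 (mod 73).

35, 38

73 ≡ 1 (mod 4), so we find a root by search.
Trying successive values, 35² = 1225 ≡ 57 (mod 73). The other root is 73 − 35 = 38.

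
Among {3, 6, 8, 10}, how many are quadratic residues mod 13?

2

(3/13) = +1 → QR.
(6/13) = -1 → non-residue.
(8/13) = -1 → non-residue.
(10/13) = +1 → QR.
Total quadratic residues among the 4: 2.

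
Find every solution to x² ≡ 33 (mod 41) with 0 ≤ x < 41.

19, 22

41 ≡ 1 (mod 4), so we find a root by search.
Trying successive values, 19² = 361 ≡ 33 (mod 41). The other root is 41 − 19 = 22.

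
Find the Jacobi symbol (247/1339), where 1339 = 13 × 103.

Reciprocity: 247 ≡ 3 and 1339 ≡ 3 (mod 4), so (247/1339) = −(1339/247).
Reduce top mod 247: now compute (104/247).
Pull out 2^3: since 247 ≡ 7 (mod 8), (2/247) = +1, so (2/247)^3 = +1.
Reciprocity: 13 ≡ 1 and 247 ≡ 3 (mod 4), so (13/247) = +(247/13).
Reduce top mod 13: now compute (0/13).
Top reduces to 0: gcd > 1, so the symbol is 0.

0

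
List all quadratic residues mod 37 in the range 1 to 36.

Square k = 1,…,18 (k and 37−k give the same square):
1²=1, 2²=4, 3²=9, 4²=16, 5²=25, 6²=36, 7²≡12, 8²≡27, 9²≡7, 10²≡26, 11²≡10, 12²≡33, 13²≡21, 14²≡11, 15²≡3, 16²≡34, 17²≡30, 18²≡28 (mod 37).
So the quadratic residues mod 37 are {1, 3, 4, 7, 9, 10, 11, 12, 16, 21, 25, 26, 27, 28, 30, 33, 34, 36}.

1, 3, 4, 7, 9, 10, 11, 12, 16, 21, 25, 26, 27, 28, 30, 33, 34, 36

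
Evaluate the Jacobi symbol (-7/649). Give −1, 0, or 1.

First reduce: -7 ≡ 642 (mod 649).
Pull out 2: since 649 ≡ 1 (mod 8), (2/649) = +1.
Reciprocity: 321 ≡ 1 and 649 ≡ 1 (mod 4), so (321/649) = +(649/321).
Reduce top mod 321: now compute (7/321).
Reciprocity: 7 ≡ 3 and 321 ≡ 1 (mod 4), so (7/321) = +(321/7).
Reduce top mod 7: now compute (6/7).
Pull out 2: since 7 ≡ 7 (mod 8), (2/7) = +1.
Reciprocity: 3 ≡ 3 and 7 ≡ 3 (mod 4), so (3/7) = −(7/3).
Reduce top mod 3: now compute (1/3).
Reached (1/3) = 1. Collecting the sign flips along the way, the symbol is -1.

-1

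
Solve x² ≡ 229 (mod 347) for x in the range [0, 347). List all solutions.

24, 323

Since 347 ≡ 3 (mod 4), a square root of 229 is 229^((347+1)/4) = 229^87 mod 347.
Repeated squaring: 229^2≡44, 229^4≡201, 229^8≡149, 229^16≡340, 229^32≡49, 229^64≡319 (mod 347).
229^87 = 229^(64+16+4+2+1) ≡ 323 (mod 347).
Check: 323² = 104329 ≡ 229 (mod 347). The two roots are 24 and 323.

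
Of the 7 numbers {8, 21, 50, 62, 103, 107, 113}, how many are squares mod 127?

7

(8/127) = +1 → QR.
(21/127) = +1 → QR.
(50/127) = +1 → QR.
(62/127) = +1 → QR.
(103/127) = +1 → QR.
(107/127) = +1 → QR.
(113/127) = +1 → QR.
Total quadratic residues among the 7: 7.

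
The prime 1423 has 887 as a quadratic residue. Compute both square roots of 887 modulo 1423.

384, 1039

Since 1423 ≡ 3 (mod 4), a square root of 887 is 887^((1423+1)/4) = 887^356 mod 1423.
Repeated squaring: 887^2≡1273, 887^4≡1155, 887^8≡674, 887^16≡339, 887^32≡1081, 887^64≡278, 887^128≡442, 887^256≡413 (mod 1423).
887^356 = 887^(256+64+32+4) ≡ 1039 (mod 1423).
Check: 1039² = 1079521 ≡ 887 (mod 1423). The two roots are 384 and 1039.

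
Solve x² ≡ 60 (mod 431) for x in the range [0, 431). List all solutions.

102, 329

Since 431 ≡ 3 (mod 4), a square root of 60 is 60^((431+1)/4) = 60^108 mod 431.
Repeated squaring: 60^2≡152, 60^4≡261, 60^8≡23, 60^16≡98, 60^32≡122, 60^64≡230 (mod 431).
60^108 = 60^(64+32+8+4) ≡ 329 (mod 431).
Check: 329² = 108241 ≡ 60 (mod 431). The two roots are 102 and 329.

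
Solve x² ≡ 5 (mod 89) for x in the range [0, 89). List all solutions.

89 ≡ 1 (mod 4), so we find a root by search.
Trying successive values, 19² = 361 ≡ 5 (mod 89). The other root is 89 − 19 = 70.

19, 70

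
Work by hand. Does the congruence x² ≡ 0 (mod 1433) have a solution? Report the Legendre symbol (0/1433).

0

Top reduces to 0: gcd > 1, so the symbol is 0.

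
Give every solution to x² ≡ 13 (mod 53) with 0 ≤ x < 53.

15, 38

53 ≡ 1 (mod 4), so we find a root by search.
Trying successive values, 15² = 225 ≡ 13 (mod 53). The other root is 53 − 15 = 38.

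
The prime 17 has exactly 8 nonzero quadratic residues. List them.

Square k = 1,…,8 (k and 17−k give the same square):
1²=1, 2²=4, 3²=9, 4²=16, 5²≡8, 6²≡2, 7²≡15, 8²≡13 (mod 17).
So the quadratic residues mod 17 are {1, 2, 4, 8, 9, 13, 15, 16}.

1,2,4,8,9,13,15,16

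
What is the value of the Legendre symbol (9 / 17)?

1

Euler's criterion: (9/17) ≡ 9^8 (mod 17).
9^2 ≡ 13 (mod 17)
9^4 ≡ 16 (mod 17)
9^8 ≡ 1 (mod 17)
9^8 = 9^(8) ≡ 1 (mod 17).
Result is 1, so (9/17) = 1.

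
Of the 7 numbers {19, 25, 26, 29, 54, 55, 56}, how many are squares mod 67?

(19/67) = +1 → QR.
(25/67) = +1 → QR.
(26/67) = +1 → QR.
(29/67) = +1 → QR.
(54/67) = +1 → QR.
(55/67) = +1 → QR.
(56/67) = +1 → QR.
Total quadratic residues among the 7: 7.

7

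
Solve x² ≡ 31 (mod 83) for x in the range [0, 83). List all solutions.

23, 60

Since 83 ≡ 3 (mod 4), a square root of 31 is 31^((83+1)/4) = 31^21 mod 83.
Repeated squaring: 31^2≡48, 31^4≡63, 31^8≡68, 31^16≡59 (mod 83).
31^21 = 31^(16+4+1) ≡ 23 (mod 83).
Check: 23² = 529 ≡ 31 (mod 83). The two roots are 23 and 60.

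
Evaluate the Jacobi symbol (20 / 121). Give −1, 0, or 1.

Pull out 2^2: since 121 ≡ 1 (mod 8), (2/121) = +1, so (2/121)^2 = +1.
Reciprocity: 5 ≡ 1 and 121 ≡ 1 (mod 4), so (5/121) = +(121/5).
Reduce top mod 5: now compute (1/5).
Reached (1/5) = 1. Collecting the sign flips along the way, the symbol is +1.

1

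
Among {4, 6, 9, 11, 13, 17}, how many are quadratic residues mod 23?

4

(4/23) = +1 → QR.
(6/23) = +1 → QR.
(9/23) = +1 → QR.
(11/23) = -1 → non-residue.
(13/23) = +1 → QR.
(17/23) = -1 → non-residue.
Total quadratic residues among the 6: 4.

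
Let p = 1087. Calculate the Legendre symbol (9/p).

Reciprocity: 9 ≡ 1 and 1087 ≡ 3 (mod 4), so (9/1087) = +(1087/9).
Reduce top mod 9: now compute (7/9).
Reciprocity: 7 ≡ 3 and 9 ≡ 1 (mod 4), so (7/9) = +(9/7).
Reduce top mod 7: now compute (2/7).
Pull out 2: since 7 ≡ 7 (mod 8), (2/7) = +1.
Reached (1/7) = 1. Collecting the sign flips along the way, the symbol is +1.

1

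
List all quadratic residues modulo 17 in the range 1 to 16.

Square k = 1,…,8 (k and 17−k give the same square):
1²=1, 2²=4, 3²=9, 4²=16, 5²≡8, 6²≡2, 7²≡15, 8²≡13 (mod 17).
So the quadratic residues mod 17 are {1, 2, 4, 8, 9, 13, 15, 16}.

1 2 4 8 9 13 15 16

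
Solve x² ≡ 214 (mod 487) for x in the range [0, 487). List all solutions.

Since 487 ≡ 3 (mod 4), a square root of 214 is 214^((487+1)/4) = 214^122 mod 487.
Repeated squaring: 214^2≡18, 214^4≡324, 214^8≡271, 214^16≡391, 214^32≡450, 214^64≡395 (mod 487).
214^122 = 214^(64+32+16+8+2) ≡ 431 (mod 487).
Check: 431² = 185761 ≡ 214 (mod 487). The two roots are 56 and 431.

56, 431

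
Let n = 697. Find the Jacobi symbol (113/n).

Reciprocity: 113 ≡ 1 and 697 ≡ 1 (mod 4), so (113/697) = +(697/113).
Reduce top mod 113: now compute (19/113).
Reciprocity: 19 ≡ 3 and 113 ≡ 1 (mod 4), so (19/113) = +(113/19).
Reduce top mod 19: now compute (18/19).
Pull out 2: since 19 ≡ 3 (mod 8), (2/19) = -1.
Reciprocity: 9 ≡ 1 and 19 ≡ 3 (mod 4), so (9/19) = +(19/9).
Reduce top mod 9: now compute (1/9).
Reached (1/9) = 1. Collecting the sign flips along the way, the symbol is -1.

-1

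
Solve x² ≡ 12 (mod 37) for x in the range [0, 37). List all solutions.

7, 30

37 ≡ 1 (mod 4), so we find a root by search.
Trying successive values, 7² = 49 ≡ 12 (mod 37). The other root is 37 − 7 = 30.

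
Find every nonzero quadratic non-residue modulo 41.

Square k = 1,…,20 (k and 41−k give the same square):
1²=1, 2²=4, 3²=9, 4²=16, 5²=25, 6²=36, 7²≡8, 8²≡23, 9²≡40, 10²≡18, 11²≡39, 12²≡21, 13²≡5, 14²≡32, 15²≡20, 16²≡10, 17²≡2, 18²≡37, 19²≡33, 20²≡31 (mod 41).
The residues are {1, 2, 4, 5, 8, 9, 10, 16, 18, 20, 21, 23, 25, 31, 32, 33, 36, 37, 39, 40}; the non-residues are the remaining 20 nonzero classes.

3, 6, 7, 11, 12, 13, 14, 15, 17, 19, 22, 24, 26, 27, 28, 29, 30, 34, 35, 38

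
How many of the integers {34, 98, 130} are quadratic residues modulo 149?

1

(34/149) = -1 → non-residue.
(98/149) = -1 → non-residue.
(130/149) = +1 → QR.
Total quadratic residues among the 3: 1.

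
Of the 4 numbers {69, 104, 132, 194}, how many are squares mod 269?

0

(69/269) = -1 → non-residue.
(104/269) = -1 → non-residue.
(132/269) = -1 → non-residue.
(194/269) = -1 → non-residue.
Total quadratic residues among the 4: 0.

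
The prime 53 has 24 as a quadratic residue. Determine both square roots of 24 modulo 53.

53 ≡ 1 (mod 4), so we find a root by search.
Trying successive values, 17² = 289 ≡ 24 (mod 53). The other root is 53 − 17 = 36.

17, 36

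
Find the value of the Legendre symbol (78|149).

-1

Euler's criterion: (78/149) ≡ 78^74 (mod 149).
78^2 ≡ 124 (mod 149)
78^4 ≡ 29 (mod 149)
78^8 ≡ 96 (mod 149)
78^16 ≡ 127 (mod 149)
78^32 ≡ 37 (mod 149)
78^64 ≡ 28 (mod 149)
78^74 = 78^(64+8+2) ≡ 148 (mod 149).
Result is 148 ≡ −1, so (78/149) = −1.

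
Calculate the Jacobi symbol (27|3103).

Reciprocity: 27 ≡ 3 and 3103 ≡ 3 (mod 4), so (27/3103) = −(3103/27).
Reduce top mod 27: now compute (25/27).
Reciprocity: 25 ≡ 1 and 27 ≡ 3 (mod 4), so (25/27) = +(27/25).
Reduce top mod 25: now compute (2/25).
Pull out 2: since 25 ≡ 1 (mod 8), (2/25) = +1.
Reached (1/25) = 1. Collecting the sign flips along the way, the symbol is -1.

-1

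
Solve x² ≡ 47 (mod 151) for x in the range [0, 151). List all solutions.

54, 97

Since 151 ≡ 3 (mod 4), a square root of 47 is 47^((151+1)/4) = 47^38 mod 151.
Repeated squaring: 47^2≡95, 47^4≡116, 47^8≡17, 47^16≡138, 47^32≡18 (mod 151).
47^38 = 47^(32+4+2) ≡ 97 (mod 151).
Check: 97² = 9409 ≡ 47 (mod 151). The two roots are 54 and 97.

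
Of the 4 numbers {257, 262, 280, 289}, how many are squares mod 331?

2

(257/331) = -1 → non-residue.
(262/331) = -1 → non-residue.
(280/331) = +1 → QR.
(289/331) = +1 → QR.
Total quadratic residues among the 4: 2.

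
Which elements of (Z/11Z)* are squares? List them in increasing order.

1,3,4,5,9

Square k = 1,…,5 (k and 11−k give the same square):
1²=1, 2²=4, 3²=9, 4²≡5, 5²≡3 (mod 11).
So the quadratic residues mod 11 are {1, 3, 4, 5, 9}.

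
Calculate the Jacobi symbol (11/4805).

1

Reciprocity: 11 ≡ 3 and 4805 ≡ 1 (mod 4), so (11/4805) = +(4805/11).
Reduce top mod 11: now compute (9/11).
Reciprocity: 9 ≡ 1 and 11 ≡ 3 (mod 4), so (9/11) = +(11/9).
Reduce top mod 9: now compute (2/9).
Pull out 2: since 9 ≡ 1 (mod 8), (2/9) = +1.
Reached (1/9) = 1. Collecting the sign flips along the way, the symbol is +1.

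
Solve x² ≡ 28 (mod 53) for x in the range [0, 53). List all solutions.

53 ≡ 1 (mod 4), so we find a root by search.
Trying successive values, 9² = 81 ≡ 28 (mod 53). The other root is 53 − 9 = 44.

9, 44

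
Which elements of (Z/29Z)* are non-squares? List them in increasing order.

2,3,8,10,11,12,14,15,17,18,19,21,26,27

Square k = 1,…,14 (k and 29−k give the same square):
1²=1, 2²=4, 3²=9, 4²=16, 5²=25, 6²≡7, 7²≡20, 8²≡6, 9²≡23, 10²≡13, 11²≡5, 12²≡28, 13²≡24, 14²≡22 (mod 29).
The residues are {1, 4, 5, 6, 7, 9, 13, 16, 20, 22, 23, 24, 25, 28}; the non-residues are the remaining 14 nonzero classes.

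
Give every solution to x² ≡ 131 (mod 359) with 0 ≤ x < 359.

61, 298

Since 359 ≡ 3 (mod 4), a square root of 131 is 131^((359+1)/4) = 131^90 mod 359.
Repeated squaring: 131^2≡288, 131^4≡15, 131^8≡225, 131^16≡6, 131^32≡36, 131^64≡219 (mod 359).
131^90 = 131^(64+16+8+2) ≡ 298 (mod 359).
Check: 298² = 88804 ≡ 131 (mod 359). The two roots are 61 and 298.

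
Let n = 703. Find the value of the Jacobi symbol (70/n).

Pull out 2: since 703 ≡ 7 (mod 8), (2/703) = +1.
Reciprocity: 35 ≡ 3 and 703 ≡ 3 (mod 4), so (35/703) = −(703/35).
Reduce top mod 35: now compute (3/35).
Reciprocity: 3 ≡ 3 and 35 ≡ 3 (mod 4), so (3/35) = −(35/3).
Reduce top mod 3: now compute (2/3).
Pull out 2: since 3 ≡ 3 (mod 8), (2/3) = -1.
Reached (1/3) = 1. Collecting the sign flips along the way, the symbol is -1.

-1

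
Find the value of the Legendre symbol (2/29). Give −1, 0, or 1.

-1

Pull out 2: since 29 ≡ 5 (mod 8), (2/29) = -1.
Reached (1/29) = 1. Collecting the sign flips along the way, the symbol is -1.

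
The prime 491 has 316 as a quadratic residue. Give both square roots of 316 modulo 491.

110, 381

Since 491 ≡ 3 (mod 4), a square root of 316 is 316^((491+1)/4) = 316^123 mod 491.
Repeated squaring: 316^2≡183, 316^4≡101, 316^8≡381, 316^16≡316, 316^32≡183, 316^64≡101 (mod 491).
316^123 = 316^(64+32+16+8+2+1) ≡ 381 (mod 491).
Check: 381² = 145161 ≡ 316 (mod 491). The two roots are 110 and 381.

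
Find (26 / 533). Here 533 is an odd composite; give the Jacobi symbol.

Pull out 2: since 533 ≡ 5 (mod 8), (2/533) = -1.
Reciprocity: 13 ≡ 1 and 533 ≡ 1 (mod 4), so (13/533) = +(533/13).
Reduce top mod 13: now compute (0/13).
Top reduces to 0: gcd > 1, so the symbol is 0.

0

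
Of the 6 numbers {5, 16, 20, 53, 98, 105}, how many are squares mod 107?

(5/107) = -1 → non-residue.
(16/107) = +1 → QR.
(20/107) = -1 → non-residue.
(53/107) = +1 → QR.
(98/107) = -1 → non-residue.
(105/107) = +1 → QR.
Total quadratic residues among the 6: 3.

3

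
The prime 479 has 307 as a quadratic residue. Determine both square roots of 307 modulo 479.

180, 299

Since 479 ≡ 3 (mod 4), a square root of 307 is 307^((479+1)/4) = 307^120 mod 479.
Repeated squaring: 307^2≡365, 307^4≡63, 307^8≡137, 307^16≡88, 307^32≡80, 307^64≡173 (mod 479).
307^120 = 307^(64+32+16+8) ≡ 180 (mod 479).
Check: 180² = 32400 ≡ 307 (mod 479). The two roots are 180 and 299.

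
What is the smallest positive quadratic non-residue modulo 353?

3

(2/353) = +1, so 2 is a residue.
(3/353) = −1, so 3 is the smallest positive non-residue mod 353.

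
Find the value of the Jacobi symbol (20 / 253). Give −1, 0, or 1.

-1

Pull out 2^2: since 253 ≡ 5 (mod 8), (2/253) = -1, so (2/253)^2 = +1.
Reciprocity: 5 ≡ 1 and 253 ≡ 1 (mod 4), so (5/253) = +(253/5).
Reduce top mod 5: now compute (3/5).
Reciprocity: 3 ≡ 3 and 5 ≡ 1 (mod 4), so (3/5) = +(5/3).
Reduce top mod 3: now compute (2/3).
Pull out 2: since 3 ≡ 3 (mod 8), (2/3) = -1.
Reached (1/3) = 1. Collecting the sign flips along the way, the symbol is -1.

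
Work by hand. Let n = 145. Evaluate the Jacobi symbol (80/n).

0

Pull out 2^4: since 145 ≡ 1 (mod 8), (2/145) = +1, so (2/145)^4 = +1.
Reciprocity: 5 ≡ 1 and 145 ≡ 1 (mod 4), so (5/145) = +(145/5).
Reduce top mod 5: now compute (0/5).
Top reduces to 0: gcd > 1, so the symbol is 0.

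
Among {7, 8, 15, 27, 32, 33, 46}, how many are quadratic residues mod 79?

3

(7/79) = -1 → non-residue.
(8/79) = +1 → QR.
(15/79) = -1 → non-residue.
(27/79) = -1 → non-residue.
(32/79) = +1 → QR.
(33/79) = -1 → non-residue.
(46/79) = +1 → QR.
Total quadratic residues among the 7: 3.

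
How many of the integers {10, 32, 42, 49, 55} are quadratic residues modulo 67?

3

(10/67) = +1 → QR.
(32/67) = -1 → non-residue.
(42/67) = -1 → non-residue.
(49/67) = +1 → QR.
(55/67) = +1 → QR.
Total quadratic residues among the 5: 3.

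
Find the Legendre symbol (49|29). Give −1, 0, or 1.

1

First reduce: 49 ≡ 20 (mod 29).
Pull out 2^2: since 29 ≡ 5 (mod 8), (2/29) = -1, so (2/29)^2 = +1.
Reciprocity: 5 ≡ 1 and 29 ≡ 1 (mod 4), so (5/29) = +(29/5).
Reduce top mod 5: now compute (4/5).
Pull out 2^2: since 5 ≡ 5 (mod 8), (2/5) = -1, so (2/5)^2 = +1.
Reached (1/5) = 1. Collecting the sign flips along the way, the symbol is +1.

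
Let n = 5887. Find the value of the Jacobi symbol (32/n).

1

Pull out 2^5: since 5887 ≡ 7 (mod 8), (2/5887) = +1, so (2/5887)^5 = +1.
Reached (1/5887) = 1. Collecting the sign flips along the way, the symbol is +1.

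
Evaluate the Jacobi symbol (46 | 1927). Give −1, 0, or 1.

Pull out 2: since 1927 ≡ 7 (mod 8), (2/1927) = +1.
Reciprocity: 23 ≡ 3 and 1927 ≡ 3 (mod 4), so (23/1927) = −(1927/23).
Reduce top mod 23: now compute (18/23).
Pull out 2: since 23 ≡ 7 (mod 8), (2/23) = +1.
Reciprocity: 9 ≡ 1 and 23 ≡ 3 (mod 4), so (9/23) = +(23/9).
Reduce top mod 9: now compute (5/9).
Reciprocity: 5 ≡ 1 and 9 ≡ 1 (mod 4), so (5/9) = +(9/5).
Reduce top mod 5: now compute (4/5).
Pull out 2^2: since 5 ≡ 5 (mod 8), (2/5) = -1, so (2/5)^2 = +1.
Reached (1/5) = 1. Collecting the sign flips along the way, the symbol is -1.

-1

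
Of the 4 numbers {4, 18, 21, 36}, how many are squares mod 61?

2

(4/61) = +1 → QR.
(18/61) = -1 → non-residue.
(21/61) = -1 → non-residue.
(36/61) = +1 → QR.
Total quadratic residues among the 4: 2.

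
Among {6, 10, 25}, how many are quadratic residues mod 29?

(6/29) = +1 → QR.
(10/29) = -1 → non-residue.
(25/29) = +1 → QR.
Total quadratic residues among the 3: 2.

2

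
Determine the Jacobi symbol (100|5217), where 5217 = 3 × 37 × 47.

Pull out 2^2: since 5217 ≡ 1 (mod 8), (2/5217) = +1, so (2/5217)^2 = +1.
Reciprocity: 25 ≡ 1 and 5217 ≡ 1 (mod 4), so (25/5217) = +(5217/25).
Reduce top mod 25: now compute (17/25).
Reciprocity: 17 ≡ 1 and 25 ≡ 1 (mod 4), so (17/25) = +(25/17).
Reduce top mod 17: now compute (8/17).
Pull out 2^3: since 17 ≡ 1 (mod 8), (2/17) = +1, so (2/17)^3 = +1.
Reached (1/17) = 1. Collecting the sign flips along the way, the symbol is +1.

1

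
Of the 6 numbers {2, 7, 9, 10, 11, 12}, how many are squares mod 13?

3

(2/13) = -1 → non-residue.
(7/13) = -1 → non-residue.
(9/13) = +1 → QR.
(10/13) = +1 → QR.
(11/13) = -1 → non-residue.
(12/13) = +1 → QR.
Total quadratic residues among the 6: 3.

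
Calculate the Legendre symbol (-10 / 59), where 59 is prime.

Euler's criterion: (-10/59) ≡ 49^29 (mod 59).
49^2 ≡ 41 (mod 59)
49^4 ≡ 29 (mod 59)
49^8 ≡ 15 (mod 59)
49^16 ≡ 48 (mod 59)
49^29 = 49^(16+8+4+1) ≡ 1 (mod 59).
Result is 1, so (-10/59) = 1.

1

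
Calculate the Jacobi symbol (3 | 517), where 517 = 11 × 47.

Reciprocity: 3 ≡ 3 and 517 ≡ 1 (mod 4), so (3/517) = +(517/3).
Reduce top mod 3: now compute (1/3).
Reached (1/3) = 1. Collecting the sign flips along the way, the symbol is +1.

1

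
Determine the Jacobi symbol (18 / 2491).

Pull out 2: since 2491 ≡ 3 (mod 8), (2/2491) = -1.
Reciprocity: 9 ≡ 1 and 2491 ≡ 3 (mod 4), so (9/2491) = +(2491/9).
Reduce top mod 9: now compute (7/9).
Reciprocity: 7 ≡ 3 and 9 ≡ 1 (mod 4), so (7/9) = +(9/7).
Reduce top mod 7: now compute (2/7).
Pull out 2: since 7 ≡ 7 (mod 8), (2/7) = +1.
Reached (1/7) = 1. Collecting the sign flips along the way, the symbol is -1.

-1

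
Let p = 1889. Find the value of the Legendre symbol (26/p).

Pull out 2: since 1889 ≡ 1 (mod 8), (2/1889) = +1.
Reciprocity: 13 ≡ 1 and 1889 ≡ 1 (mod 4), so (13/1889) = +(1889/13).
Reduce top mod 13: now compute (4/13).
Pull out 2^2: since 13 ≡ 5 (mod 8), (2/13) = -1, so (2/13)^2 = +1.
Reached (1/13) = 1. Collecting the sign flips along the way, the symbol is +1.

1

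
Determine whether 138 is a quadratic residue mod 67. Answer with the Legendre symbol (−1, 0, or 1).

1

First reduce: 138 ≡ 4 (mod 67).
Pull out 2^2: since 67 ≡ 3 (mod 8), (2/67) = -1, so (2/67)^2 = +1.
Reached (1/67) = 1. Collecting the sign flips along the way, the symbol is +1.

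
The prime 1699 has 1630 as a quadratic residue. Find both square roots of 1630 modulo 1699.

Since 1699 ≡ 3 (mod 4), a square root of 1630 is 1630^((1699+1)/4) = 1630^425 mod 1699.
Repeated squaring: 1630^2≡1363, 1630^4≡762, 1630^8≡1285, 1630^16≡1496, 1630^32≡433, 1630^64≡599, 1630^128≡312, 1630^256≡501 (mod 1699).
1630^425 = 1630^(256+128+32+8+1) ≡ 1432 (mod 1699).
Check: 1432² = 2050624 ≡ 1630 (mod 1699). The two roots are 267 and 1432.

267, 1432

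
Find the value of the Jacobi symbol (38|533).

Pull out 2: since 533 ≡ 5 (mod 8), (2/533) = -1.
Reciprocity: 19 ≡ 3 and 533 ≡ 1 (mod 4), so (19/533) = +(533/19).
Reduce top mod 19: now compute (1/19).
Reached (1/19) = 1. Collecting the sign flips along the way, the symbol is -1.

-1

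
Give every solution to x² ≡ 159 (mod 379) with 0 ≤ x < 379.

36, 343

Since 379 ≡ 3 (mod 4), a square root of 159 is 159^((379+1)/4) = 159^95 mod 379.
Repeated squaring: 159^2≡267, 159^4≡37, 159^8≡232, 159^16≡6, 159^32≡36, 159^64≡159 (mod 379).
159^95 = 159^(64+16+8+4+2+1) ≡ 36 (mod 379).
Check: 36² = 1296 ≡ 159 (mod 379). The two roots are 36 and 343.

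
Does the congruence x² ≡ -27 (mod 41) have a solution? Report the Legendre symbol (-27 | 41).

Euler's criterion: (-27/41) ≡ 14^20 (mod 41).
14^2 ≡ 32 (mod 41)
14^4 ≡ 40 (mod 41)
14^8 ≡ 1 (mod 41)
14^16 ≡ 1 (mod 41)
14^20 = 14^(16+4) ≡ 40 (mod 41).
Result is 40 ≡ −1, so (-27/41) = −1.

-1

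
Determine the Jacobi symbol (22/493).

-1

Pull out 2: since 493 ≡ 5 (mod 8), (2/493) = -1.
Reciprocity: 11 ≡ 3 and 493 ≡ 1 (mod 4), so (11/493) = +(493/11).
Reduce top mod 11: now compute (9/11).
Reciprocity: 9 ≡ 1 and 11 ≡ 3 (mod 4), so (9/11) = +(11/9).
Reduce top mod 9: now compute (2/9).
Pull out 2: since 9 ≡ 1 (mod 8), (2/9) = +1.
Reached (1/9) = 1. Collecting the sign flips along the way, the symbol is -1.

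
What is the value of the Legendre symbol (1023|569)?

-1

Euler's criterion: (1023/569) ≡ 454^284 (mod 569).
454^2 ≡ 138 (mod 569)
454^4 ≡ 267 (mod 569)
454^8 ≡ 164 (mod 569)
454^16 ≡ 153 (mod 569)
454^32 ≡ 80 (mod 569)
454^64 ≡ 141 (mod 569)
454^128 ≡ 535 (mod 569)
454^256 ≡ 18 (mod 569)
454^284 = 454^(256+16+8+4) ≡ 568 (mod 569).
Result is 568 ≡ −1, so (1023/569) = −1.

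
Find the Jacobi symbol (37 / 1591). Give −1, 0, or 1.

Reciprocity: 37 ≡ 1 and 1591 ≡ 3 (mod 4), so (37/1591) = +(1591/37).
Reduce top mod 37: now compute (0/37).
Top reduces to 0: gcd > 1, so the symbol is 0.

0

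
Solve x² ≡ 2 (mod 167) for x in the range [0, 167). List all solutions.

13, 154

Since 167 ≡ 3 (mod 4), a square root of 2 is 2^((167+1)/4) = 2^42 mod 167.
Repeated squaring: 2^2≡4, 2^4≡16, 2^8≡89, 2^16≡72, 2^32≡7 (mod 167).
2^42 = 2^(32+8+2) ≡ 154 (mod 167).
Check: 154² = 23716 ≡ 2 (mod 167). The two roots are 13 and 154.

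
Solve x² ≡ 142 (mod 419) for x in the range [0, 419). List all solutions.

155, 264

Since 419 ≡ 3 (mod 4), a square root of 142 is 142^((419+1)/4) = 142^105 mod 419.
Repeated squaring: 142^2≡52, 142^4≡190, 142^8≡66, 142^16≡166, 142^32≡321, 142^64≡386 (mod 419).
142^105 = 142^(64+32+8+1) ≡ 264 (mod 419).
Check: 264² = 69696 ≡ 142 (mod 419). The two roots are 155 and 264.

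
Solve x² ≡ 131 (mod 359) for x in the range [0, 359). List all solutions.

Since 359 ≡ 3 (mod 4), a square root of 131 is 131^((359+1)/4) = 131^90 mod 359.
Repeated squaring: 131^2≡288, 131^4≡15, 131^8≡225, 131^16≡6, 131^32≡36, 131^64≡219 (mod 359).
131^90 = 131^(64+16+8+2) ≡ 298 (mod 359).
Check: 298² = 88804 ≡ 131 (mod 359). The two roots are 61 and 298.

61, 298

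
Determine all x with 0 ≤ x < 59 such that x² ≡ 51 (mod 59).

Since 59 ≡ 3 (mod 4), a square root of 51 is 51^((59+1)/4) = 51^15 mod 59.
Repeated squaring: 51^2≡5, 51^4≡25, 51^8≡35 (mod 59).
51^15 = 51^(8+4+2+1) ≡ 46 (mod 59).
Check: 46² = 2116 ≡ 51 (mod 59). The two roots are 13 and 46.

13, 46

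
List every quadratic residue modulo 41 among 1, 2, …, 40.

Square k = 1,…,20 (k and 41−k give the same square):
1²=1, 2²=4, 3²=9, 4²=16, 5²=25, 6²=36, 7²≡8, 8²≡23, 9²≡40, 10²≡18, 11²≡39, 12²≡21, 13²≡5, 14²≡32, 15²≡20, 16²≡10, 17²≡2, 18²≡37, 19²≡33, 20²≡31 (mod 41).
So the quadratic residues mod 41 are {1, 2, 4, 5, 8, 9, 10, 16, 18, 20, 21, 23, 25, 31, 32, 33, 36, 37, 39, 40}.

1, 2, 4, 5, 8, 9, 10, 16, 18, 20, 21, 23, 25, 31, 32, 33, 36, 37, 39, 40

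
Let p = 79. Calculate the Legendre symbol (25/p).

1

Euler's criterion: (25/79) ≡ 25^39 (mod 79).
25^2 ≡ 72 (mod 79)
25^4 ≡ 49 (mod 79)
25^8 ≡ 31 (mod 79)
25^16 ≡ 13 (mod 79)
25^32 ≡ 11 (mod 79)
25^39 = 25^(32+4+2+1) ≡ 1 (mod 79).
Result is 1, so (25/79) = 1.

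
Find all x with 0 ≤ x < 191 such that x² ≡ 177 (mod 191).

69, 122

Since 191 ≡ 3 (mod 4), a square root of 177 is 177^((191+1)/4) = 177^48 mod 191.
Repeated squaring: 177^2≡5, 177^4≡25, 177^8≡52, 177^16≡30, 177^32≡136 (mod 191).
177^48 = 177^(32+16) ≡ 69 (mod 191).
Check: 69² = 4761 ≡ 177 (mod 191). The two roots are 69 and 122.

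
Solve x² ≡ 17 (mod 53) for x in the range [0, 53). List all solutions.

21, 32

53 ≡ 1 (mod 4), so we find a root by search.
Trying successive values, 21² = 441 ≡ 17 (mod 53). The other root is 53 − 21 = 32.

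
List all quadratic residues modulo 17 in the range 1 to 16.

1 2 4 8 9 13 15 16

Square k = 1,…,8 (k and 17−k give the same square):
1²=1, 2²=4, 3²=9, 4²=16, 5²≡8, 6²≡2, 7²≡15, 8²≡13 (mod 17).
So the quadratic residues mod 17 are {1, 2, 4, 8, 9, 13, 15, 16}.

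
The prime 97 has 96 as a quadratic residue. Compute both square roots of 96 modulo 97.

97 ≡ 1 (mod 4), so we find a root by search.
Trying successive values, 22² = 484 ≡ 96 (mod 97). The other root is 97 − 22 = 75.

22, 75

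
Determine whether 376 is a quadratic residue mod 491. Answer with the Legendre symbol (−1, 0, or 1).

Euler's criterion: (376/491) ≡ 376^245 (mod 491).
376^2 ≡ 459 (mod 491)
376^4 ≡ 42 (mod 491)
376^8 ≡ 291 (mod 491)
376^16 ≡ 229 (mod 491)
376^32 ≡ 395 (mod 491)
376^64 ≡ 378 (mod 491)
376^128 ≡ 3 (mod 491)
376^245 = 376^(128+64+32+16+4+1) ≡ 1 (mod 491).
Result is 1, so (376/491) = 1.

1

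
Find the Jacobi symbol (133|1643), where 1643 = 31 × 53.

Reciprocity: 133 ≡ 1 and 1643 ≡ 3 (mod 4), so (133/1643) = +(1643/133).
Reduce top mod 133: now compute (47/133).
Reciprocity: 47 ≡ 3 and 133 ≡ 1 (mod 4), so (47/133) = +(133/47).
Reduce top mod 47: now compute (39/47).
Reciprocity: 39 ≡ 3 and 47 ≡ 3 (mod 4), so (39/47) = −(47/39).
Reduce top mod 39: now compute (8/39).
Pull out 2^3: since 39 ≡ 7 (mod 8), (2/39) = +1, so (2/39)^3 = +1.
Reached (1/39) = 1. Collecting the sign flips along the way, the symbol is -1.

-1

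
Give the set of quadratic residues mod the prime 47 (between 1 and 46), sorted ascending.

Square k = 1,…,23 (k and 47−k give the same square):
1²=1, 2²=4, 3²=9, 4²=16, 5²=25, 6²=36, 7²≡2, 8²≡17, 9²≡34, 10²≡6, 11²≡27, 12²≡3, 13²≡28, 14²≡8, 15²≡37, 16²≡21, 17²≡7, 18²≡42, 19²≡32, 20²≡24, 21²≡18, 22²≡14, 23²≡12 (mod 47).
So the quadratic residues mod 47 are {1, 2, 3, 4, 6, 7, 8, 9, 12, 14, 16, 17, 18, 21, 24, 25, 27, 28, 32, 34, 36, 37, 42}.

1,2,3,4,6,7,8,9,12,14,16,17,18,21,24,25,27,28,32,34,36,37,42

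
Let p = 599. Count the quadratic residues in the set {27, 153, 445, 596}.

2

(27/599) = +1 → QR.
(153/599) = +1 → QR.
(445/599) = -1 → non-residue.
(596/599) = -1 → non-residue.
Total quadratic residues among the 4: 2.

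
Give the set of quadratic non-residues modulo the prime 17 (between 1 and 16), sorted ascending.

3, 5, 6, 7, 10, 11, 12, 14

Square k = 1,…,8 (k and 17−k give the same square):
1²=1, 2²=4, 3²=9, 4²=16, 5²≡8, 6²≡2, 7²≡15, 8²≡13 (mod 17).
The residues are {1, 2, 4, 8, 9, 13, 15, 16}; the non-residues are the remaining 8 nonzero classes.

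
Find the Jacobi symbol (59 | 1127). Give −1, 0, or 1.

1

Reciprocity: 59 ≡ 3 and 1127 ≡ 3 (mod 4), so (59/1127) = −(1127/59).
Reduce top mod 59: now compute (6/59).
Pull out 2: since 59 ≡ 3 (mod 8), (2/59) = -1.
Reciprocity: 3 ≡ 3 and 59 ≡ 3 (mod 4), so (3/59) = −(59/3).
Reduce top mod 3: now compute (2/3).
Pull out 2: since 3 ≡ 3 (mod 8), (2/3) = -1.
Reached (1/3) = 1. Collecting the sign flips along the way, the symbol is +1.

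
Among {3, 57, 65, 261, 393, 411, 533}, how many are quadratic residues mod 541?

(3/541) = +1 → QR.
(57/541) = +1 → QR.
(65/541) = -1 → non-residue.
(261/541) = -1 → non-residue.
(393/541) = -1 → non-residue.
(411/541) = +1 → QR.
(533/541) = -1 → non-residue.
Total quadratic residues among the 7: 3.

3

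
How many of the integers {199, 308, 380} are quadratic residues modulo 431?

(199/431) = -1 → non-residue.
(308/431) = -1 → non-residue.
(380/431) = +1 → QR.
Total quadratic residues among the 3: 1.

1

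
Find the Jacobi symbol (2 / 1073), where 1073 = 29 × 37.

1

Pull out 2: since 1073 ≡ 1 (mod 8), (2/1073) = +1.
Reached (1/1073) = 1. Collecting the sign flips along the way, the symbol is +1.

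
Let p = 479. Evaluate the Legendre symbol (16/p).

1

Pull out 2^4: since 479 ≡ 7 (mod 8), (2/479) = +1, so (2/479)^4 = +1.
Reached (1/479) = 1. Collecting the sign flips along the way, the symbol is +1.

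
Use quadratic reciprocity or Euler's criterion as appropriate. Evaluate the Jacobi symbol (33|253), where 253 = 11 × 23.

0

Reciprocity: 33 ≡ 1 and 253 ≡ 1 (mod 4), so (33/253) = +(253/33).
Reduce top mod 33: now compute (22/33).
Pull out 2: since 33 ≡ 1 (mod 8), (2/33) = +1.
Reciprocity: 11 ≡ 3 and 33 ≡ 1 (mod 4), so (11/33) = +(33/11).
Reduce top mod 11: now compute (0/11).
Top reduces to 0: gcd > 1, so the symbol is 0.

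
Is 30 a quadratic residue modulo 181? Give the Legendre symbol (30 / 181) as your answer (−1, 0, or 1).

-1

Pull out 2: since 181 ≡ 5 (mod 8), (2/181) = -1.
Reciprocity: 15 ≡ 3 and 181 ≡ 1 (mod 4), so (15/181) = +(181/15).
Reduce top mod 15: now compute (1/15).
Reached (1/15) = 1. Collecting the sign flips along the way, the symbol is -1.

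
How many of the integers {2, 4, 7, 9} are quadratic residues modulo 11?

(2/11) = -1 → non-residue.
(4/11) = +1 → QR.
(7/11) = -1 → non-residue.
(9/11) = +1 → QR.
Total quadratic residues among the 4: 2.

2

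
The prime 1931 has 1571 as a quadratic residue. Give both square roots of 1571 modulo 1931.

337, 1594

Since 1931 ≡ 3 (mod 4), a square root of 1571 is 1571^((1931+1)/4) = 1571^483 mod 1931.
Repeated squaring: 1571^2≡223, 1571^4≡1454, 1571^8≡1602, 1571^16≡105, 1571^32≡1370, 1571^64≡1899, 1571^128≡1024, 1571^256≡43 (mod 1931).
1571^483 = 1571^(256+128+64+32+2+1) ≡ 337 (mod 1931).
Check: 337² = 113569 ≡ 1571 (mod 1931). The two roots are 337 and 1594.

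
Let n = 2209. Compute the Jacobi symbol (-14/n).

1

First reduce: -14 ≡ 2195 (mod 2209).
Reciprocity: 2195 ≡ 3 and 2209 ≡ 1 (mod 4), so (2195/2209) = +(2209/2195).
Reduce top mod 2195: now compute (14/2195).
Pull out 2: since 2195 ≡ 3 (mod 8), (2/2195) = -1.
Reciprocity: 7 ≡ 3 and 2195 ≡ 3 (mod 4), so (7/2195) = −(2195/7).
Reduce top mod 7: now compute (4/7).
Pull out 2^2: since 7 ≡ 7 (mod 8), (2/7) = +1, so (2/7)^2 = +1.
Reached (1/7) = 1. Collecting the sign flips along the way, the symbol is +1.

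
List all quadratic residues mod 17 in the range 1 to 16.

1,2,4,8,9,13,15,16

Square k = 1,…,8 (k and 17−k give the same square):
1²=1, 2²=4, 3²=9, 4²=16, 5²≡8, 6²≡2, 7²≡15, 8²≡13 (mod 17).
So the quadratic residues mod 17 are {1, 2, 4, 8, 9, 13, 15, 16}.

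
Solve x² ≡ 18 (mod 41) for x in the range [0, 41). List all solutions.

41 ≡ 1 (mod 4), so we find a root by search.
Trying successive values, 10² = 100 ≡ 18 (mod 41). The other root is 41 − 10 = 31.

10, 31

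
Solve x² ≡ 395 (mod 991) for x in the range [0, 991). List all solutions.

266, 725

Since 991 ≡ 3 (mod 4), a square root of 395 is 395^((991+1)/4) = 395^248 mod 991.
Repeated squaring: 395^2≡438, 395^4≡581, 395^8≡621, 395^16≡142, 395^32≡344, 395^64≡407, 395^128≡152 (mod 991).
395^248 = 395^(128+64+32+16+8) ≡ 725 (mod 991).
Check: 725² = 525625 ≡ 395 (mod 991). The two roots are 266 and 725.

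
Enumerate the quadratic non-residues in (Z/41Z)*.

Square k = 1,…,20 (k and 41−k give the same square):
1²=1, 2²=4, 3²=9, 4²=16, 5²=25, 6²=36, 7²≡8, 8²≡23, 9²≡40, 10²≡18, 11²≡39, 12²≡21, 13²≡5, 14²≡32, 15²≡20, 16²≡10, 17²≡2, 18²≡37, 19²≡33, 20²≡31 (mod 41).
The residues are {1, 2, 4, 5, 8, 9, 10, 16, 18, 20, 21, 23, 25, 31, 32, 33, 36, 37, 39, 40}; the non-residues are the remaining 20 nonzero classes.

3 6 7 11 12 13 14 15 17 19 22 24 26 27 28 29 30 34 35 38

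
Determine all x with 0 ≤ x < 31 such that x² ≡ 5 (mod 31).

Since 31 ≡ 3 (mod 4), a square root of 5 is 5^((31+1)/4) = 5^8 mod 31.
Repeated squaring: 5^2≡25, 5^4≡5, 5^8≡25 (mod 31).
5^8 = 5^(8) ≡ 25 (mod 31).
Check: 25² = 625 ≡ 5 (mod 31). The two roots are 6 and 25.

6, 25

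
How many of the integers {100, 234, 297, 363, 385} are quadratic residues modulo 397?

5

(100/397) = +1 → QR.
(234/397) = +1 → QR.
(297/397) = +1 → QR.
(363/397) = +1 → QR.
(385/397) = +1 → QR.
Total quadratic residues among the 5: 5.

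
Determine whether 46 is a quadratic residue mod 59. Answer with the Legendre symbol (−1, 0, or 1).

Pull out 2: since 59 ≡ 3 (mod 8), (2/59) = -1.
Reciprocity: 23 ≡ 3 and 59 ≡ 3 (mod 4), so (23/59) = −(59/23).
Reduce top mod 23: now compute (13/23).
Reciprocity: 13 ≡ 1 and 23 ≡ 3 (mod 4), so (13/23) = +(23/13).
Reduce top mod 13: now compute (10/13).
Pull out 2: since 13 ≡ 5 (mod 8), (2/13) = -1.
Reciprocity: 5 ≡ 1 and 13 ≡ 1 (mod 4), so (5/13) = +(13/5).
Reduce top mod 5: now compute (3/5).
Reciprocity: 3 ≡ 3 and 5 ≡ 1 (mod 4), so (3/5) = +(5/3).
Reduce top mod 3: now compute (2/3).
Pull out 2: since 3 ≡ 3 (mod 8), (2/3) = -1.
Reached (1/3) = 1. Collecting the sign flips along the way, the symbol is +1.

1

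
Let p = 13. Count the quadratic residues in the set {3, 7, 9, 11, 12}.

(3/13) = +1 → QR.
(7/13) = -1 → non-residue.
(9/13) = +1 → QR.
(11/13) = -1 → non-residue.
(12/13) = +1 → QR.
Total quadratic residues among the 5: 3.

3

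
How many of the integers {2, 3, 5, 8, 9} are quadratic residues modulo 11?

(2/11) = -1 → non-residue.
(3/11) = +1 → QR.
(5/11) = +1 → QR.
(8/11) = -1 → non-residue.
(9/11) = +1 → QR.
Total quadratic residues among the 5: 3.

3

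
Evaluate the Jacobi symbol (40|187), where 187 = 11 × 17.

1

Pull out 2^3: since 187 ≡ 3 (mod 8), (2/187) = -1, so (2/187)^3 = -1.
Reciprocity: 5 ≡ 1 and 187 ≡ 3 (mod 4), so (5/187) = +(187/5).
Reduce top mod 5: now compute (2/5).
Pull out 2: since 5 ≡ 5 (mod 8), (2/5) = -1.
Reached (1/5) = 1. Collecting the sign flips along the way, the symbol is +1.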